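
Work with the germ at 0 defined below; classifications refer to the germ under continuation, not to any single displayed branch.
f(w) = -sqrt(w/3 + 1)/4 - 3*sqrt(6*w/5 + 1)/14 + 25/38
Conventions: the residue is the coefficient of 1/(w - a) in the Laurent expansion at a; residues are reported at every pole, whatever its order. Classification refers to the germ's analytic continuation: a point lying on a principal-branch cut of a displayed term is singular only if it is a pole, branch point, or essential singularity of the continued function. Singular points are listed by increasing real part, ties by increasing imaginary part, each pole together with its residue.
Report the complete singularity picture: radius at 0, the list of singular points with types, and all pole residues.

Branch term (-1/4)*sqrt(1 - w/(-3)): its argument vanishes at w = -3, a square-root branch point, modulus 3.
Branch term (-3/14)*sqrt(1 - w/(-5/6)): its argument vanishes at w = -5/6, a square-root branch point, modulus 5/6.
The radius of convergence is the smallest modulus among the singular points: 5/6.
List the singular points by increasing real part (a conjugate pair: the negative imaginary part first).

Radius of convergence at 0: 5/6.
At -3: an algebraic (square-root) branch point.
At -5/6: an algebraic (square-root) branch point.


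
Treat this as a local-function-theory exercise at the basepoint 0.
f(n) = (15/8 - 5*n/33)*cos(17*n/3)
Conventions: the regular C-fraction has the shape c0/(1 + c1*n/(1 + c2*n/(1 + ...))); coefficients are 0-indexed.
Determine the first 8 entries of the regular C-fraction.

The regular C-fraction coefficients are [15/8, 8/99, -314849/1584, 3179/16, 63580/944547, 420652/31170051, -99426113729/4164454800, 1000904971/42065200].

Taylor coefficients (expand at 0): a_0 = 15/8, a_1 = -5/33, a_2 = -1445/48, a_3 = 1445/594, a_4 = 417605/5184, a_5 = -417605/64152, a_6 = -24137569/279936, a_7 = 24137569/3464208.
c0 = a_0 = 15/8. Peel one level at a time: if S = 1 + c*n/S' with S'(0) = 1, then c is the n-coefficient of S and S' = c*n/(S - 1).
S_1 = c0/f = 1 + (8/99)*n + (314849/19602)*n^2 + ...; c1 = 8/99.
S_2 = c1*n/(S_1 - 1) = 1 + (-314849/1584)*n + (90991361/2304)*n^2 + ...; c2 = -314849/1584.
S_3 = c2*n/(S_2 - 1) = 1 + (3179/16)*n + (-50530205/3778188)*n^2 + ...; c3 = 3179/16.
S_4 = c3*n/(S_3 - 1) = 1 + (63580/944547)*n + (-2431368560/2676507105627)*n^2 + ...; c4 = 63580/944547.
S_5 = c4*n/(S_4 - 1) = 1 + (420652/31170051)*n + (99426113729/308583504900)*n^2 + ...; c5 = 420652/31170051.
S_6 = c5*n/(S_5 - 1) = 1 + (-99426113729/4164454800)*n + (9046917407142495169/15925329459360000)*n^2 + ...; c6 = -99426113729/4164454800.
S_7 = c6*n/(S_6 - 1) = 1 + (1000904971/42065200)*n + ...; c7 = 1000904971/42065200.


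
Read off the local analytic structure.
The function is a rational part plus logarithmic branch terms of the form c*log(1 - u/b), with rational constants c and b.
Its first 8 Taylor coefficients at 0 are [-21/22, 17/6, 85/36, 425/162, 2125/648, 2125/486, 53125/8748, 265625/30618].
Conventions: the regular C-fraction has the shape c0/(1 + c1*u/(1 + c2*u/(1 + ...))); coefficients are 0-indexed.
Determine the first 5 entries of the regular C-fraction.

Taylor coefficients (read off): a_0 = -21/22, a_1 = 17/6, a_2 = 85/36, a_3 = 425/162, a_4 = 2125/648.
c0 = a_0 = -21/22. Peel one level at a time: if S = 1 + c*u/S' with S'(0) = 1, then c is the u-coefficient of S and S' = c*u/(S - 1).
S_1 = c0/f = 1 + (187/63)*u + (89573/7938)*u^2 + ...; c1 = 187/63.
S_2 = c1*u/(S_1 - 1) = 1 + (-479/126)*u + (-25/108)*u^2 + ...; c2 = -479/126.
S_3 = c2*u/(S_2 - 1) = 1 + (-175/2874)*u + (-32375/688323)*u^2 + ...; c3 = -175/2874.
S_4 = c3*u/(S_3 - 1) = 1 + (-370/479)*u + ...; c4 = -370/479.

The regular C-fraction coefficients are [-21/22, 187/63, -479/126, -175/2874, -370/479].


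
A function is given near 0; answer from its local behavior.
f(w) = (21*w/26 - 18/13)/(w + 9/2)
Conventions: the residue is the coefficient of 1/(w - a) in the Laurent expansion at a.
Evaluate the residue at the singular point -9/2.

At the order-1 pole -9/2 set g(w) = (w - (-9/2))*f(w) = 21*w/26 - 18/13.
Simple pole: residue = g(a) at a = -9/2, which is -261/52.

The residue is -261/52.


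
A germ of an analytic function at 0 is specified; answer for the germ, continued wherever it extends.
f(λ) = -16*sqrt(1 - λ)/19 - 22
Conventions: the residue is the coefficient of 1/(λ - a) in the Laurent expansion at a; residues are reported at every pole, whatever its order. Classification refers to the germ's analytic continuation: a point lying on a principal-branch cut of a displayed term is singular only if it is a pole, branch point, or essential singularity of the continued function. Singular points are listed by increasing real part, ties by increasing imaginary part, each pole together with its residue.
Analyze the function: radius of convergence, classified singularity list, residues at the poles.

Branch term (-16/19)*sqrt(1 - λ/(1)): its argument vanishes at λ = 1, a square-root branch point, modulus 1.
The radius of convergence is the smallest modulus among the singular points: 1.

Radius of convergence at 0: 1.
At 1: an algebraic (square-root) branch point.


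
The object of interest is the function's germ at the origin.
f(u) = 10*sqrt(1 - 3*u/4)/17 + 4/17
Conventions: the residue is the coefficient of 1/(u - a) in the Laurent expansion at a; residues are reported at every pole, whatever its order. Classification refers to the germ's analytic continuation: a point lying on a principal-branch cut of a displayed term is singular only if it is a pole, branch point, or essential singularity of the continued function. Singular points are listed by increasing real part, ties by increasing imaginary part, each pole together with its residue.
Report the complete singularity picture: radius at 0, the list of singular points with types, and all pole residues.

Branch term (10/17)*sqrt(1 - u/(4/3)): its argument vanishes at u = 4/3, a square-root branch point, modulus 4/3.
The radius of convergence is the smallest modulus among the singular points: 4/3.

Radius of convergence at 0: 4/3.
At 4/3: an algebraic (square-root) branch point.


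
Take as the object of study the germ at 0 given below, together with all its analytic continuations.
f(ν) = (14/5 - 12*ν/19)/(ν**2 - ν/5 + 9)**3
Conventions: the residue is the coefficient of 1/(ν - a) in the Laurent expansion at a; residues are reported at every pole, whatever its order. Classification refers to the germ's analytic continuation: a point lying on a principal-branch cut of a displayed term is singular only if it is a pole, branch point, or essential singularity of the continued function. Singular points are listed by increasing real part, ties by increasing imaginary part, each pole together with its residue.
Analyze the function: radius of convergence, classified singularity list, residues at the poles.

Radius of convergence at 0: 3.
At (1/10) - ((1/10)*sqrt(899))*i: a pole of order 3; residue ((975000/13804881281)*sqrt(899))*i.
At (1/10) + ((1/10)*sqrt(899))*i: a pole of order 3; residue -((975000/13804881281)*sqrt(899))*i.

Denominator factor (ν**2 - ν/5 + 9)^3: discriminant -899/25, complex-conjugate roots (1/10) + ((1/10)*sqrt(899))*i and (1/10) - ((1/10)*sqrt(899))*i; poles of order 3, moduli 3 and 3.
The radius of convergence is the smallest modulus among the singular points: 3.
The factor ν**2 - ν/5 + 9 splits as (ν - a)(ν - a') with a = (1/10) - ((1/10)*sqrt(899))*i, a' = (1/10) + ((1/10)*sqrt(899))*i. At the order-3 pole a set g(ν) = (ν - a)^3*f(ν) = [14/5 - 12*ν/19] / (ν - a')^3.
Order-3 pole: residue = g''(a)/2; g''((1/10) - ((1/10)*sqrt(899))*i) = ((1950000/13804881281)*sqrt(899))*i, so the residue is ((975000/13804881281)*sqrt(899))*i.
The factor ν**2 - ν/5 + 9 splits as (ν - a)(ν - a') with a = (1/10) + ((1/10)*sqrt(899))*i, a' = (1/10) - ((1/10)*sqrt(899))*i. At the order-3 pole a set g(ν) = (ν - a)^3*f(ν) = [14/5 - 12*ν/19] / (ν - a')^3.
Order-3 pole: residue = g''(a)/2; g''((1/10) + ((1/10)*sqrt(899))*i) = -((1950000/13804881281)*sqrt(899))*i, so the residue is -((975000/13804881281)*sqrt(899))*i.
List the singular points by increasing real part (a conjugate pair: the negative imaginary part first).


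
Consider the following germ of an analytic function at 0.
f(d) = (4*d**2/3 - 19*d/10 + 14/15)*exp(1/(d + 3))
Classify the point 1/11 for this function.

There is no denominator, hence no pole anywhere.
The essential point of exp(1/(d - (-3))) is -3, not 1/11.
So the germ continues analytically to 1/11.

The point is a regular point.


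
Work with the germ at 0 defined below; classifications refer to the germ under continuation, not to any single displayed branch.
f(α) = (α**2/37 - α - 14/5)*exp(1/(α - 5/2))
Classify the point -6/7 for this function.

The point is a regular point.

There is no denominator, hence no pole anywhere.
The essential point of exp(1/(α - (5/2))) is 5/2, not -6/7.
So the germ continues analytically to -6/7.


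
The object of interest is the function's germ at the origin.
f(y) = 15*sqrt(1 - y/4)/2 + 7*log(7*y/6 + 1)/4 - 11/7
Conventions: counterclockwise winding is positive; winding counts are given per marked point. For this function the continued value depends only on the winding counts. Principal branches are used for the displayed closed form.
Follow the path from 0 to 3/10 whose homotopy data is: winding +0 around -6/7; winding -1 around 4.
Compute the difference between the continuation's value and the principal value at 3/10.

The rational part is single-valued and drops out of the difference; each branch term changes only by its own monodromy.
(15/2)*sqrt(1 - y/(4)): winding -1 is odd, the square root flips sign, contributing -2*(15/2)*sqrt(1 - (3/10)/(4)) = -2*(15/2)*sqrt(37/40) = -(3/4)*sqrt(370).
(7/4)*log(1 - y/(-6/7)): winding 0 around -6/7, so this term returns to its principal value, contribution 0.
Summing the contributions at y = 3/10 gives -(3/4)*sqrt(370).

Continued minus principal equals -(3/4)*sqrt(370).


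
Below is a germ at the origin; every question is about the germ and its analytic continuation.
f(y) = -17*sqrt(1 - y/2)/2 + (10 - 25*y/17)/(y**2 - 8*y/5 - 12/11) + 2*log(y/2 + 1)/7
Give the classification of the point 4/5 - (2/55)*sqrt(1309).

The denominator factor y**2 - 8*y/5 - 12/11 vanishes at 4/5 - (2/55)*sqrt(1309) and appears to the power 1; the numerator there equals 150/17 + (10/187)*sqrt(1309), nonzero, and no other factor vanishes.
The branch terms are analytic at this point.
Hence a pole whose order is the multiplicity, 1.

The point is a pole of order 1.


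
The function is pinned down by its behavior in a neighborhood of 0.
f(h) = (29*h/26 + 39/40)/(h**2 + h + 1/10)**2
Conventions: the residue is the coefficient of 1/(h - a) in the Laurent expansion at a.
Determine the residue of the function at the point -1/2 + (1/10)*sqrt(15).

The factor h**2 + h + 1/10 splits as (h - a)(h - a') with a = -1/2 + (1/10)*sqrt(15), a' = -1/2 - (1/10)*sqrt(15). At the order-2 pole a set g(h) = (h - a)^2*f(h) = [29*h/26 + 39/40] / (h - a')^2.
Order-2 pole: residue = g'(a); g'(-1/2 + (1/10)*sqrt(15)) = -(217/468)*sqrt(15), so the residue is -(217/468)*sqrt(15).

The residue is -(217/468)*sqrt(15).


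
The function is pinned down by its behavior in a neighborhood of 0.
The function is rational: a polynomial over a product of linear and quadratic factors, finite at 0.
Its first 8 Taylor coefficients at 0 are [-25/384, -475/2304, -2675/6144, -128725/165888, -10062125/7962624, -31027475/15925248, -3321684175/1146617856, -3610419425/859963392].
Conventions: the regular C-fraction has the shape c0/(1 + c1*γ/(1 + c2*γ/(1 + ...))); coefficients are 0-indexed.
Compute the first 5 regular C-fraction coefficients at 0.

Taylor coefficients (read off): a_0 = -25/384, a_1 = -475/2304, a_2 = -2675/6144, a_3 = -128725/165888, a_4 = -10062125/7962624.
c0 = a_0 = -25/384. Peel one level at a time: if S = 1 + c*γ/S' with S'(0) = 1, then c is the γ-coefficient of S and S' = c*γ/(S - 1).
S_1 = c0/f = 1 + (-19/6)*γ + (481/144)*γ^2 + ...; c1 = -19/6.
S_2 = c1*γ/(S_1 - 1) = 1 + (481/456)*γ + (144721/207936)*γ^2 + ...; c2 = 481/456.
S_3 = c2*γ/(S_2 - 1) = 1 + (-144721/219336)*γ + (24075/231361)*γ^2 + ...; c3 = -144721/219336.
S_4 = c3*γ/(S_3 - 1) = 1 + (10978200/69610801)*γ + ...; c4 = 10978200/69610801.

The regular C-fraction coefficients are [-25/384, -19/6, 481/456, -144721/219336, 10978200/69610801].


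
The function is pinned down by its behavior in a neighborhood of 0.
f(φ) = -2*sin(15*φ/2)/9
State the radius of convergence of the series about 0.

The factor sin(15*φ/2) is entire and contributes no finite singular point.
The polynomial part has no poles.
No finite singular points: the Taylor series at 0 converges everywhere.

The radius of convergence is infinite.


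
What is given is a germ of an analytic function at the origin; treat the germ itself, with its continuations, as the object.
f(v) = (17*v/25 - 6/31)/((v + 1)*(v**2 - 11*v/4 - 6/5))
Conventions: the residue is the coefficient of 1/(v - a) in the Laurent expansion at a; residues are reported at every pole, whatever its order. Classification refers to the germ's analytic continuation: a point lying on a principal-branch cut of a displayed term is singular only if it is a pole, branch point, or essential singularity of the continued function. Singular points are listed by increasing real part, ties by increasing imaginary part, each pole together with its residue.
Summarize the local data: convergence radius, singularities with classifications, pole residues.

Radius of convergence at 0: -11/8 + (1/40)*sqrt(4945).
At -1: a pole of order 1; residue -2708/7905.
At 11/8 - (1/40)*sqrt(4945): a pole of order 1; residue 1354/7905 + (21122/39090225)*sqrt(4945).
At 11/8 + (1/40)*sqrt(4945): a pole of order 1; residue 1354/7905 - (21122/39090225)*sqrt(4945).


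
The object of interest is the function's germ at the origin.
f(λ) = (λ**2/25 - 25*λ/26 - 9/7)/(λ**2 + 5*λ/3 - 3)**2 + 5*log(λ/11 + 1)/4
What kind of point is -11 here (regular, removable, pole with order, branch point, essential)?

The term (5/4)*log(1 - λ/(-11)) has argument 1 - -11/(-11) = 0 at -11: a logarithmic (infinitely-sheeted) branch point; the remaining terms are analytic or single-valued there.

The point is a logarithmic branch point.


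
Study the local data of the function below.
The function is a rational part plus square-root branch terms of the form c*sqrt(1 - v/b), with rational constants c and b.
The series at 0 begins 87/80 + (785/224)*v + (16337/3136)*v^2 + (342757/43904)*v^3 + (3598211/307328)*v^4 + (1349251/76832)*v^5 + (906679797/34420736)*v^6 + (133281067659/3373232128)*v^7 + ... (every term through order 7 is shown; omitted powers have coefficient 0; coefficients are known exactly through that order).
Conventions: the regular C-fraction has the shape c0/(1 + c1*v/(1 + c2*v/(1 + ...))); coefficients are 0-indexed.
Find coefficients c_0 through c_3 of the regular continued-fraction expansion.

The regular C-fraction coefficients are [87/80, -3925/1218, 829903/478065, 47125203/4560316985].

Taylor coefficients (read off): a_0 = 87/80, a_1 = 785/224, a_2 = 16337/3136, a_3 = 342757/43904.
c0 = a_0 = 87/80. Peel one level at a time: if S = 1 + c*v/S' with S'(0) = 1, then c is the v-coefficient of S and S' = c*v/(S - 1).
S_1 = c0/f = 1 + (-3925/1218)*v + (4149515/741762)*v^2 + ...; c1 = -3925/1218.
S_2 = c1*v/(S_1 - 1) = 1 + (829903/478065)*v + (-541669/30195025)*v^2 + ...; c2 = 829903/478065.
S_3 = c2*v/(S_2 - 1) = 1 + (47125203/4560316985)*v + ...; c3 = 47125203/4560316985.


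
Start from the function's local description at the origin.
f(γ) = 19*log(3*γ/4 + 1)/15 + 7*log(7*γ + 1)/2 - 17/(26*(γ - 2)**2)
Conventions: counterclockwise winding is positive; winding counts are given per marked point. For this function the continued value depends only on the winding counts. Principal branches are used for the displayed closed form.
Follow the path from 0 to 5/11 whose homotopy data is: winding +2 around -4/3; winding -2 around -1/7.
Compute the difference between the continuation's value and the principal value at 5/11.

Continued minus principal equals -(134/15)*pi*i.

The rational part is single-valued and drops out of the difference; each branch term changes only by its own monodromy.
(7/2)*log(1 - γ/(-1/7)): each positive loop around -1/7 adds 2*pi*i to the log, so winding -2 contributes (7/2)*(-2)*2*pi*i = -(14)*pi*i.
(19/15)*log(1 - γ/(-4/3)): each positive loop around -4/3 adds 2*pi*i to the log, so winding +2 contributes (19/15)*(2)*2*pi*i = (76/15)*pi*i.
Summing the contributions at γ = 5/11 gives -(134/15)*pi*i.


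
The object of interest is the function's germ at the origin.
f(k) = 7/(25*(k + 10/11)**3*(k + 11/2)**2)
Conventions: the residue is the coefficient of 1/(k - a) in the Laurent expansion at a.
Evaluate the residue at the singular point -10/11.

At the order-3 pole -10/11 set g(k) = (k - (-10/11))^3*f(k) = 7/(25*(k + 11/2)**2).
Order-3 pole: residue = g''(a)/2; g''(-10/11) = 9838752/2601510025, so the residue is 4919376/2601510025.

The residue is 4919376/2601510025.


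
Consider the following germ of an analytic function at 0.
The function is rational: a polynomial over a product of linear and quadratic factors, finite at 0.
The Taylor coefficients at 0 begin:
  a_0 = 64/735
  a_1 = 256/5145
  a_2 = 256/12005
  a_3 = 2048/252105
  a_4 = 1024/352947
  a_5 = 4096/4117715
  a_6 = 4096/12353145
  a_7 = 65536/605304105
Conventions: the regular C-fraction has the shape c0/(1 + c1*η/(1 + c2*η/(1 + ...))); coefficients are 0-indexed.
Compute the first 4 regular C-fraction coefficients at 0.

The regular C-fraction coefficients are [64/735, -4/7, 1/7, -1/7].

Taylor coefficients (read off): a_0 = 64/735, a_1 = 256/5145, a_2 = 256/12005, a_3 = 2048/252105.
c0 = a_0 = 64/735. Peel one level at a time: if S = 1 + c*η/S' with S'(0) = 1, then c is the η-coefficient of S and S' = c*η/(S - 1).
S_1 = c0/f = 1 + (-4/7)*η + (4/49)*η^2 + ...; c1 = -4/7.
S_2 = c1*η/(S_1 - 1) = 1 + (1/7)*η + (1/49)*η^2 + ...; c2 = 1/7.
S_3 = c2*η/(S_2 - 1) = 1 + (-1/7)*η + ...; c3 = -1/7.


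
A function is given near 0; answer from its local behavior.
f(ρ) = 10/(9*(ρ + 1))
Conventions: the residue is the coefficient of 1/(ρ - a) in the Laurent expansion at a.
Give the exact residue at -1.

The residue is 10/9.

At the order-1 pole -1 set g(ρ) = (ρ - (-1))*f(ρ) = 10/9.
Simple pole: residue = g(a) at a = -1, which is 10/9.


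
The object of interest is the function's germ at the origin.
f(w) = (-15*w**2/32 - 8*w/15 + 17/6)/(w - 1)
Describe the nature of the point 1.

The point is a pole of order 1.

The denominator factor w - 1 vanishes at 1 and appears to the power 1; the numerator there equals 293/160, nonzero, and no other factor vanishes.
Hence a pole whose order is the multiplicity, 1.


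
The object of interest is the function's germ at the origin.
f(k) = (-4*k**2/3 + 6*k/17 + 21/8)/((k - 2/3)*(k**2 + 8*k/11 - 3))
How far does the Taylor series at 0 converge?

The radius of convergence is 2/3.

Denominator factor (k**2 + 8*k/11 - 3): discriminant 1516/121, real irrational roots -4/11 + (1/11)*sqrt(379) and -4/11 - (1/11)*sqrt(379); poles of order 1, moduli -4/11 + (1/11)*sqrt(379) and 4/11 + (1/11)*sqrt(379).
Denominator factor (k - 2/3): pole of order 1 at 2/3, modulus 2/3.
The radius of convergence is the smallest modulus among the singular points: 2/3.


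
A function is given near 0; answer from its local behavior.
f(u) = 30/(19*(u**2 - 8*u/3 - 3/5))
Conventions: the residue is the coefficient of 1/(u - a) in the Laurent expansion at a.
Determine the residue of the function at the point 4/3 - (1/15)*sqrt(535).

The factor u**2 - 8*u/3 - 3/5 splits as (u - a)(u - a') with a = 4/3 - (1/15)*sqrt(535), a' = 4/3 + (1/15)*sqrt(535). At the order-1 pole a set g(u) = (u - a)*f(u) = [30/19] / (u - a').
Simple pole: residue = g(a) at a = 4/3 - (1/15)*sqrt(535), which is -(45/2033)*sqrt(535).

The residue is -(45/2033)*sqrt(535).


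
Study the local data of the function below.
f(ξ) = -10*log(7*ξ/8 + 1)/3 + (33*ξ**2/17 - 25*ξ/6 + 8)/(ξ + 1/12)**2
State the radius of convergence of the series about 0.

The radius of convergence is 1/12.

Denominator factor (ξ + 1/12)^2: pole of order 2 at -1/12, modulus 1/12.
Branch term (-10/3)*log(1 - ξ/(-8/7)): its argument vanishes at ξ = -8/7, a logarithmic branch point, modulus 8/7.
The radius of convergence is the smallest modulus among the singular points: 1/12.


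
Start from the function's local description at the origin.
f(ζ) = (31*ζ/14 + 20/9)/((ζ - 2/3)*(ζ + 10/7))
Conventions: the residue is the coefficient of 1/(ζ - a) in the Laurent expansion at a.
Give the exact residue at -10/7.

The residue is 415/924.

At the order-1 pole -10/7 set g(ζ) = (ζ - (-10/7))*f(ζ) = (31*ζ/14 + 20/9)/(ζ - 2/3).
Simple pole: residue = g(a) at a = -10/7, which is 415/924.


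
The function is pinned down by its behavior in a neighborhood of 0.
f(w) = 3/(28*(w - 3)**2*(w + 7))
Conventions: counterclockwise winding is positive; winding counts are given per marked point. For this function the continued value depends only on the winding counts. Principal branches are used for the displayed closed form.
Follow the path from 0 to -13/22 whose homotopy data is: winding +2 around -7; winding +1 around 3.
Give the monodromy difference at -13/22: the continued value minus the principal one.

Continued minus principal equals 0.

The function is rational, hence single-valued: continuing it around any pole returns the same value, so the difference is 0.


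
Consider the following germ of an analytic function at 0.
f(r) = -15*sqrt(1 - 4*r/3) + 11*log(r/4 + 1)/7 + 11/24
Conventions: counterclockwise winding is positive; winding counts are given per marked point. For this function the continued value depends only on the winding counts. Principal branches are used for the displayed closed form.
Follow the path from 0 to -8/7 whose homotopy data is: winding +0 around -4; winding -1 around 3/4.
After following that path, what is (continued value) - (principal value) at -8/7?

Continued minus principal equals (10/7)*sqrt(1113).

The rational part is single-valued and drops out of the difference; each branch term changes only by its own monodromy.
(-15)*sqrt(1 - r/(3/4)): winding -1 is odd, the square root flips sign, contributing -2*(-15)*sqrt(1 - (-8/7)/(3/4)) = -2*(-15)*sqrt(53/21) = (10/7)*sqrt(1113).
(11/7)*log(1 - r/(-4)): winding 0 around -4, so this term returns to its principal value, contribution 0.
Summing the contributions at r = -8/7 gives (10/7)*sqrt(1113).


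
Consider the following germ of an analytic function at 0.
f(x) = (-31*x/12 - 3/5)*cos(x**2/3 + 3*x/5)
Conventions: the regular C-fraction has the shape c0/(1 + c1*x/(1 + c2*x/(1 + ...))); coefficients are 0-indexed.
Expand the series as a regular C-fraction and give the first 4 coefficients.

Taylor coefficients (expand at 0): a_0 = -3/5, a_1 = -31/12, a_2 = 27/250, a_3 = 117/200.
c0 = a_0 = -3/5. Peel one level at a time: if S = 1 + c*x/S' with S'(0) = 1, then c is the x-coefficient of S and S' = c*x/(S - 1).
S_1 = c0/f = 1 + (-155/36)*x + (606457/32400)*x^2 + ...; c1 = -155/36.
S_2 = c1*x/(S_1 - 1) = 1 + (606457/139500)*x + (6853113/30031250)*x^2 + ...; c2 = 606457/139500.
S_3 = c2*x/(S_2 - 1) = 1 + (-123356034/2350020875)*x + ...; c3 = -123356034/2350020875.

The regular C-fraction coefficients are [-3/5, -155/36, 606457/139500, -123356034/2350020875].


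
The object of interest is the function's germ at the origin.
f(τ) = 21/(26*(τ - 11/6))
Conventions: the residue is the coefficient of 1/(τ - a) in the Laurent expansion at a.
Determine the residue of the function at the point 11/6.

At the order-1 pole 11/6 set g(τ) = (τ - (11/6))*f(τ) = 21/26.
Simple pole: residue = g(a) at a = 11/6, which is 21/26.

The residue is 21/26.


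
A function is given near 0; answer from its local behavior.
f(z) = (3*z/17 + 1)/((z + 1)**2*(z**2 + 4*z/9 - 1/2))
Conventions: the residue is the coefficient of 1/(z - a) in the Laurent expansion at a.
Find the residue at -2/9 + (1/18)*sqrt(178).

The factor z**2 + 4*z/9 - 1/2 splits as (z - a)(z - a') with a = -2/9 + (1/18)*sqrt(178), a' = -2/9 - (1/18)*sqrt(178). At the order-1 pole a set g(z) = (z - a)*f(z) = [(3*z/17 + 1)/(z + 1)**2] / (z - a').
Simple pole: residue = g(a) at a = -2/9 + (1/18)*sqrt(178), which is -3555/17 + (23751/1513)*sqrt(178).

The residue is -3555/17 + (23751/1513)*sqrt(178).


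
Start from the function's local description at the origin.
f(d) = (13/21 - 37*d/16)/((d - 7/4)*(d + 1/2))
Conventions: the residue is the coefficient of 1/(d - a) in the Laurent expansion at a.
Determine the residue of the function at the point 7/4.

At the order-1 pole 7/4 set g(d) = (d - (7/4))*f(d) = (13/21 - 37*d/16)/(d + 1/2).
Simple pole: residue = g(a) at a = 7/4, which is -4607/3024.

The residue is -4607/3024.


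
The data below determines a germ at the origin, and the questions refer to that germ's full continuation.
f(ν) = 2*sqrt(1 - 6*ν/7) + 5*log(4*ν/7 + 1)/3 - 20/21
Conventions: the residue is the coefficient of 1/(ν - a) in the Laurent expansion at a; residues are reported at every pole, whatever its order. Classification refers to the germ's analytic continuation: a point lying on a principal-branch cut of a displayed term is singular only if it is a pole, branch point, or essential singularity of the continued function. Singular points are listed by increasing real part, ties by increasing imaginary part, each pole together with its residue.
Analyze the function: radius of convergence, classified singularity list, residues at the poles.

Branch term (2)*sqrt(1 - ν/(7/6)): its argument vanishes at ν = 7/6, a square-root branch point, modulus 7/6.
Branch term (5/3)*log(1 - ν/(-7/4)): its argument vanishes at ν = -7/4, a logarithmic branch point, modulus 7/4.
The radius of convergence is the smallest modulus among the singular points: 7/6.
List the singular points by increasing real part (a conjugate pair: the negative imaginary part first).

Radius of convergence at 0: 7/6.
At -7/4: a logarithmic branch point.
At 7/6: an algebraic (square-root) branch point.


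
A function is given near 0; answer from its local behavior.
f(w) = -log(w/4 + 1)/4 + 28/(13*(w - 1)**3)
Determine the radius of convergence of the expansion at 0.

Denominator factor (w - 1)^3: pole of order 3 at 1, modulus 1.
Branch term (-1/4)*log(1 - w/(-4)): its argument vanishes at w = -4, a logarithmic branch point, modulus 4.
The radius of convergence is the smallest modulus among the singular points: 1.

The radius of convergence is 1.


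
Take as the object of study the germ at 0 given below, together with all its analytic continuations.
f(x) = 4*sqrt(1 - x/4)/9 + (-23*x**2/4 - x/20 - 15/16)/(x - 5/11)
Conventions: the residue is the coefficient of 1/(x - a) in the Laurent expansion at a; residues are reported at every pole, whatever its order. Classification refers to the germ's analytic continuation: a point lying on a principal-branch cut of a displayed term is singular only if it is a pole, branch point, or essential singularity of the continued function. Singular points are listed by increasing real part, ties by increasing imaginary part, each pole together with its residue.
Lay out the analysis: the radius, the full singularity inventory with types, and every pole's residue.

Radius of convergence at 0: 5/11.
At 5/11: a pole of order 1; residue -4159/1936.
At 4: an algebraic (square-root) branch point.

Denominator factor (x - 5/11): pole of order 1 at 5/11, modulus 5/11.
Branch term (4/9)*sqrt(1 - x/(4)): its argument vanishes at x = 4, a square-root branch point, modulus 4.
The radius of convergence is the smallest modulus among the singular points: 5/11.
The branch term is analytic at 5/11 and contributes nothing to the residue; only the rational part matters.
At the order-1 pole 5/11 set g(x) = (x - (5/11))*(rational part) = -23*x**2/4 - x/20 - 15/16.
Simple pole: residue = g(a) at a = 5/11, which is -4159/1936.
List the singular points by increasing real part (a conjugate pair: the negative imaginary part first).


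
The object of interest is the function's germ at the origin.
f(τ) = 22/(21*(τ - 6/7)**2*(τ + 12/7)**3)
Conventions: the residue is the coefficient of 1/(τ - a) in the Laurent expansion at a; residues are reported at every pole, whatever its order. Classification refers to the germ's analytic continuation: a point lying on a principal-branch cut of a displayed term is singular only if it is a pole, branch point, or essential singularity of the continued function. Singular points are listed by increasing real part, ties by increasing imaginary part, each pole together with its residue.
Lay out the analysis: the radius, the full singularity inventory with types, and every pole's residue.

Denominator factor (τ - 6/7)^2: pole of order 2 at 6/7, modulus 6/7.
Denominator factor (τ + 12/7)^3: pole of order 3 at -12/7, modulus 12/7.
The radius of convergence is the smallest modulus among the singular points: 6/7.
At the order-3 pole -12/7 set g(τ) = (τ - (-12/7))^3*f(τ) = 22/(21*(τ - 6/7)**2).
Order-3 pole: residue = g''(a)/2; g''(-12/7) = 3773/26244, so the residue is 3773/52488.
At the order-2 pole 6/7 set g(τ) = (τ - (6/7))^2*f(τ) = 22/(21*(τ + 12/7)**3).
Order-2 pole: residue = g'(a); g'(6/7) = -3773/52488, so the residue is -3773/52488.
List the singular points by increasing real part (a conjugate pair: the negative imaginary part first).

Radius of convergence at 0: 6/7.
At -12/7: a pole of order 3; residue 3773/52488.
At 6/7: a pole of order 2; residue -3773/52488.


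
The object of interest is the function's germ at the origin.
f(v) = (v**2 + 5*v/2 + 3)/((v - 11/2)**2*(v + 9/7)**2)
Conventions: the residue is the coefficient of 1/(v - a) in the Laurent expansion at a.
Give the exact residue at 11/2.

At the order-2 pole 11/2 set g(v) = (v - (11/2))^2*f(v) = (v**2 + 5*v/2 + 3)/(v + 9/7)**2.
Order-2 pole: residue = g'(a); g'(11/2) = -6566/857375, so the residue is -6566/857375.

The residue is -6566/857375.


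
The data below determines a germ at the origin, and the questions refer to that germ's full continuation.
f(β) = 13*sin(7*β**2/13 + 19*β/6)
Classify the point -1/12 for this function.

There is no denominator, hence no pole anywhere.
The factor -sin(7*β**2/13 + 19*β/6) is entire.
So the germ continues analytically to -1/12.

The point is a regular point.


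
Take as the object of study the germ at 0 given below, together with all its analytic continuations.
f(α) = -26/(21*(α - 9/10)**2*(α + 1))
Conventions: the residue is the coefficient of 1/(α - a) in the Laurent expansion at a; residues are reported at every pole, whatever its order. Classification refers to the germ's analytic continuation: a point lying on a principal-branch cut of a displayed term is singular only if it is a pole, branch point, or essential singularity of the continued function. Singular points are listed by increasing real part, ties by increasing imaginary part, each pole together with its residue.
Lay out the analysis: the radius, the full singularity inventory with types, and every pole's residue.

Radius of convergence at 0: 9/10.
At -1: a pole of order 1; residue -2600/7581.
At 9/10: a pole of order 2; residue 2600/7581.

Denominator factor (α + 1): pole of order 1 at -1, modulus 1.
Denominator factor (α - 9/10)^2: pole of order 2 at 9/10, modulus 9/10.
The radius of convergence is the smallest modulus among the singular points: 9/10.
At the order-1 pole -1 set g(α) = (α - (-1))*f(α) = -26/(21*(α - 9/10)**2).
Simple pole: residue = g(a) at a = -1, which is -2600/7581.
At the order-2 pole 9/10 set g(α) = (α - (9/10))^2*f(α) = -26/(21*(α + 1)).
Order-2 pole: residue = g'(a); g'(9/10) = 2600/7581, so the residue is 2600/7581.
List the singular points by increasing real part (a conjugate pair: the negative imaginary part first).


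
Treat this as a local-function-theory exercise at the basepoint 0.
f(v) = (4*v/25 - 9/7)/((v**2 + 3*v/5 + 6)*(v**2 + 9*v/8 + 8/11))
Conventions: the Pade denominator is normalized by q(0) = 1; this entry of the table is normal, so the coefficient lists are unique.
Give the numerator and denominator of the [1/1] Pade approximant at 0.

The Pade approximant has numerator coefficients [-33/112, 136628437/428517600]; denominator coefficients [1, 5625389/8162240].

Taylor coefficients needed (expand at 0): a_0 = -33/112, a_1 = 280577/537600, a_2 = -8839897/24576000.
Write the denominator as Q(v) = 1 + q1*v. Requiring Q*f - P = O(v^3) with deg P <= 1 kills the coefficients of v^2..v^2 in Q*f:
  v^2: a_2 + q1*a_1 = 0, i.e. -8839897/24576000 + (280577/537600)*q1 = 0.
Solving this linear system: q1 = 5625389/8162240.
The numerator is Q*f truncated at degree 1: P0 = a_0 = -33/112; P1 = a_1 + q1*a_0 = 136628437/428517600.


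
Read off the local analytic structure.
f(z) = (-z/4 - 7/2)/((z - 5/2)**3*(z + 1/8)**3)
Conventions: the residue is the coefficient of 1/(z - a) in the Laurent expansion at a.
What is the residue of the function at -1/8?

At the order-3 pole -1/8 set g(z) = (z - (-1/8))^3*f(z) = (-z/4 - 7/2)/(z - 5/2)**3.
Order-3 pole: residue = g''(a)/2; g''(-1/8) = 6144/16807, so the residue is 3072/16807.

The residue is 3072/16807.


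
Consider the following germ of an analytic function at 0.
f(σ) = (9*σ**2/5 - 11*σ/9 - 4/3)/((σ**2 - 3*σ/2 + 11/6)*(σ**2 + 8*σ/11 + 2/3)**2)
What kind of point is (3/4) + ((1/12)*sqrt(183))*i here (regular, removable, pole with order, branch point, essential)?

The point is a pole of order 1.

The denominator factor σ**2 - 3*σ/2 + 11/6 vanishes at (3/4) + ((1/12)*sqrt(183))*i and appears to the power 1; the numerator there equals (-141/40) + ((133/1080)*sqrt(183))*i, nonzero, and no other factor vanishes.
Hence a pole whose order is the multiplicity, 1.


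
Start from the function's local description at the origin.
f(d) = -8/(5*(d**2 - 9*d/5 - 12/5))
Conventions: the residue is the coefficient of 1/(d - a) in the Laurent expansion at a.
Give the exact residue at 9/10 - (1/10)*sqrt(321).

The residue is (8/321)*sqrt(321).

The factor d**2 - 9*d/5 - 12/5 splits as (d - a)(d - a') with a = 9/10 - (1/10)*sqrt(321), a' = 9/10 + (1/10)*sqrt(321). At the order-1 pole a set g(d) = (d - a)*f(d) = [-8/5] / (d - a').
Simple pole: residue = g(a) at a = 9/10 - (1/10)*sqrt(321), which is (8/321)*sqrt(321).


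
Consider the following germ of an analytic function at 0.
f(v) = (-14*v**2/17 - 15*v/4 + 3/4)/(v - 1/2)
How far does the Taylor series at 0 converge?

Denominator factor (v - 1/2): pole of order 1 at 1/2, modulus 1/2.
The radius of convergence is the smallest modulus among the singular points: 1/2.

The radius of convergence is 1/2.


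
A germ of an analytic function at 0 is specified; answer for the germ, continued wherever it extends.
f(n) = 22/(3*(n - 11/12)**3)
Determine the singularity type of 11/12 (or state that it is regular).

The point is a pole of order 3.

The denominator factor n - 11/12 vanishes at 11/12 and appears to the power 3; the numerator there equals 22/3, nonzero, and no other factor vanishes.
Hence a pole whose order is the multiplicity, 3.


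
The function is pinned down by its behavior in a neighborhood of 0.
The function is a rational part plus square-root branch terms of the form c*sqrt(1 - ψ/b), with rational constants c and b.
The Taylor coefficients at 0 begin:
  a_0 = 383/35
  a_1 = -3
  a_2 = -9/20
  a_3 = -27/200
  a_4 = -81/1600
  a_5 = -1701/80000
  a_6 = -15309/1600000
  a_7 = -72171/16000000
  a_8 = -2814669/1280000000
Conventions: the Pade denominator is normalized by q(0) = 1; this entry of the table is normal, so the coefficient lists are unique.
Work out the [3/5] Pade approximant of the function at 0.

Taylor coefficients needed (read off): a_0 = 383/35, a_1 = -3, a_2 = -9/20, a_3 = -27/200, a_4 = -81/1600, a_5 = -1701/80000, a_6 = -15309/1600000, a_7 = -72171/16000000, a_8 = -2814669/1280000000.
Write the denominator as Q(ψ) = 1 + q1*ψ + q2*ψ^2 + q3*ψ^3 + q4*ψ^4 + q5*ψ^5. Requiring Q*f - P = O(ψ^9) with deg P <= 3 kills the coefficients of ψ^4..ψ^8 in Q*f:
  ψ^4: a_4 + q1*a_3 + q2*a_2 + q3*a_1 + q4*a_0 = 0, i.e. -81/1600 + (-27/200)*q1 + (-9/20)*q2 + (-3)*q3 + (383/35)*q4 = 0.
  ψ^5: a_5 + q1*a_4 + q2*a_3 + q3*a_2 + q4*a_1 + q5*a_0 = 0, i.e. -1701/80000 + (-81/1600)*q1 + (-27/200)*q2 + (-9/20)*q3 + (-3)*q4 + (383/35)*q5 = 0.
  ψ^6: a_6 + q1*a_5 + q2*a_4 + q3*a_3 + q4*a_2 + q5*a_1 = 0, i.e. -15309/1600000 + (-1701/80000)*q1 + (-81/1600)*q2 + (-27/200)*q3 + (-9/20)*q4 + (-3)*q5 = 0.
  ψ^7: a_7 + q1*a_6 + q2*a_5 + q3*a_4 + q4*a_3 + q5*a_2 = 0, i.e. -72171/16000000 + (-15309/1600000)*q1 + (-1701/80000)*q2 + (-81/1600)*q3 + (-27/200)*q4 + (-9/20)*q5 = 0.
  ψ^8: a_8 + q1*a_7 + q2*a_6 + q3*a_5 + q4*a_4 + q5*a_3 = 0, i.e. -2814669/1280000000 + (-72171/16000000)*q1 + (-15309/1600000)*q2 + (-1701/80000)*q3 + (-81/1600)*q4 + (-27/200)*q5 = 0.
Solving this linear system: q1 = -22248101/23697680, q2 = 57383553/236976800, q3 = -11623851/947907200, q4 = -68229/189581440, q5 = -601587/37916288000.
The numerator is Q*f truncated at degree 3: P0 = a_0 = 383/35; P1 = a_1 + q1*a_0 = -11009279083/829418800; P2 = a_2 + q1*a_1 + q2*a_0 = 41606022249/8294188000; P3 = a_3 + q1*a_2 + q2*a_1 + q3*a_0 = -19015585083/33176752000.

The Pade approximant has numerator coefficients [383/35, -11009279083/829418800, 41606022249/8294188000, -19015585083/33176752000]; denominator coefficients [1, -22248101/23697680, 57383553/236976800, -11623851/947907200, -68229/189581440, -601587/37916288000].


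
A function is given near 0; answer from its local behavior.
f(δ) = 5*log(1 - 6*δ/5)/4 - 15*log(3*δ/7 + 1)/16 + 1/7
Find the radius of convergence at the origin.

Branch term (5/4)*log(1 - δ/(5/6)): its argument vanishes at δ = 5/6, a logarithmic branch point, modulus 5/6.
Branch term (-15/16)*log(1 - δ/(-7/3)): its argument vanishes at δ = -7/3, a logarithmic branch point, modulus 7/3.
The radius of convergence is the smallest modulus among the singular points: 5/6.

The radius of convergence is 5/6.


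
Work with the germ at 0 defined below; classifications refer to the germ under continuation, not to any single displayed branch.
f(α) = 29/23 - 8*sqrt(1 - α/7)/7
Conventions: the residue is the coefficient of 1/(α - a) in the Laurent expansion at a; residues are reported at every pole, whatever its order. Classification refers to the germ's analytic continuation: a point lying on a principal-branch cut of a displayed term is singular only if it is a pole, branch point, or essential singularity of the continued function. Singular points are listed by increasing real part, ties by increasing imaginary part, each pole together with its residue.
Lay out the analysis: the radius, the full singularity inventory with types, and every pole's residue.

Radius of convergence at 0: 7.
At 7: an algebraic (square-root) branch point.

Branch term (-8/7)*sqrt(1 - α/(7)): its argument vanishes at α = 7, a square-root branch point, modulus 7.
The radius of convergence is the smallest modulus among the singular points: 7.


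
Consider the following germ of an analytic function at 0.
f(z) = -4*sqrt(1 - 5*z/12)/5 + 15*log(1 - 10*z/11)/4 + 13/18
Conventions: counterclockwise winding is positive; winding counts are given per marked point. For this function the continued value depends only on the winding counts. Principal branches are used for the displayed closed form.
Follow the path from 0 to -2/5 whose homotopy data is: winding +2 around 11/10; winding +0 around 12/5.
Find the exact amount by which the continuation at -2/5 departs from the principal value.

The rational part is single-valued and drops out of the difference; each branch term changes only by its own monodromy.
(-4/5)*sqrt(1 - z/(12/5)): winding +0 is even, the square root returns to the same sheet, contribution 0.
(15/4)*log(1 - z/(11/10)): each positive loop around 11/10 adds 2*pi*i to the log, so winding +2 contributes (15/4)*(2)*2*pi*i = (15)*pi*i.
Summing the contributions at z = -2/5 gives (15)*pi*i.

Continued minus principal equals (15)*pi*i.
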